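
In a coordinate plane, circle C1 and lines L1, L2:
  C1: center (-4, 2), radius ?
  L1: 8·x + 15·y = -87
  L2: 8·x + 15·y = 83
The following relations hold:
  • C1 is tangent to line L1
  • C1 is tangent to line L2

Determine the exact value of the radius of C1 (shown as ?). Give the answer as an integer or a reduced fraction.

1. [C1‖L1]  r_C1² − 25 = 0  ⇒  r_C1 = 5 (r>0 drops 1)
2. [C1‖L2]  r_C1² − 25 = 0  ⇒  r_C1 = 5 (r>0 drops 1)

5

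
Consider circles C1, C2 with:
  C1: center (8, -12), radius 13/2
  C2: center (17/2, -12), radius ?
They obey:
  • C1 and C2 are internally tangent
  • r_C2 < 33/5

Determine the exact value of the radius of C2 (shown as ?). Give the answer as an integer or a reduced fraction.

1. [int C1,C2]  r_C2² − 13r_C2 + 42 = 0  ⇒  r_C2 = 6 or 7
2. given r_C2 < 33/5: keep 6

6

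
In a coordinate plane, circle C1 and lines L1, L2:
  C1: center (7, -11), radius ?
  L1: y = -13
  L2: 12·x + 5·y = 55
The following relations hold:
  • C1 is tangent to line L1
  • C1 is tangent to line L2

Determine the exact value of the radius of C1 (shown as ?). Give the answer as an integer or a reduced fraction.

1. [C1‖L1]  r_C1² − 4 = 0  ⇒  r_C1 = 2 (r>0 drops 1)
2. [C1‖L2]  r_C1² − 4 = 0  ⇒  r_C1 = 2 (r>0 drops 1)

2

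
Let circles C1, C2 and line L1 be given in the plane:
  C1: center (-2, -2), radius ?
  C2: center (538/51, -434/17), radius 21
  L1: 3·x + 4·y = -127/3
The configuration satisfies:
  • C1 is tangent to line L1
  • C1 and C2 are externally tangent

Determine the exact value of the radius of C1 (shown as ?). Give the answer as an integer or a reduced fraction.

1. [C1‖L1]  r_C1² − 289/9 = 0  ⇒  r_C1 = 17/3 (r>0 drops 1)
2. [ext C1·C2]  r_C1² + 42r_C1 − 2431/9 = 0  ⇒  r_C1 = 17/3 (r>0 drops 1)

17/3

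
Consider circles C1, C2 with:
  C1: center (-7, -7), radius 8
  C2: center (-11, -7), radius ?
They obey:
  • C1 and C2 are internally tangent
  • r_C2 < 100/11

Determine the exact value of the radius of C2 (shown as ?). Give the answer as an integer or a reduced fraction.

4

1. [int C1,C2]  r_C2² − 16r_C2 + 48 = 0  ⇒  r_C2 = 4 or 12
2. given r_C2 < 100/11: keep 4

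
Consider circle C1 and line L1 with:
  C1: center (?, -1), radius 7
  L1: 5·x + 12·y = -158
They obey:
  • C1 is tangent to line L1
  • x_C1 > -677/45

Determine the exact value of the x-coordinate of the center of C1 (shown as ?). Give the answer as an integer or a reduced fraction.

1. [C1‖L1]  x_C1² + (292/5)x_C1 + 2607/5 = 0  ⇒  x_C1 = -237/5 or -11
2. given x_C1 > -677/45: keep -11

-11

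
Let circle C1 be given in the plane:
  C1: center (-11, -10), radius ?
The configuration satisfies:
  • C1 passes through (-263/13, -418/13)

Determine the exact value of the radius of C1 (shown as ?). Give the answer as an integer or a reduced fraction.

24

1. [C1∋P]  r_C1² − 576 = 0  ⇒  r_C1 = 24 (r>0 drops 1)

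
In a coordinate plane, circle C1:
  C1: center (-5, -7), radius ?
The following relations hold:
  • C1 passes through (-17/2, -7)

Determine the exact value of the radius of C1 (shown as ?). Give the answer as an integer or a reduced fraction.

7/2

1. [C1∋P]  r_C1² − 49/4 = 0  ⇒  r_C1 = 7/2 (r>0 drops 1)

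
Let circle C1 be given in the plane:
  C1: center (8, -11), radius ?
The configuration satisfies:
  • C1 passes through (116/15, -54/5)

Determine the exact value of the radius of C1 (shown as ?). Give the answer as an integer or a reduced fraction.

1/3

1. [C1∋P]  r_C1² − 1/9 = 0  ⇒  r_C1 = 1/3 (r>0 drops 1)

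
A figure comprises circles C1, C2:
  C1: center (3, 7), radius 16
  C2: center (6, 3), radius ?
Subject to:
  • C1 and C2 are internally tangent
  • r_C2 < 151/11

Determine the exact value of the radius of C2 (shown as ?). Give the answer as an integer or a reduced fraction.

1. [int C1,C2]  r_C2² − 32r_C2 + 231 = 0  ⇒  r_C2 = 11 or 21
2. given r_C2 < 151/11: keep 11

11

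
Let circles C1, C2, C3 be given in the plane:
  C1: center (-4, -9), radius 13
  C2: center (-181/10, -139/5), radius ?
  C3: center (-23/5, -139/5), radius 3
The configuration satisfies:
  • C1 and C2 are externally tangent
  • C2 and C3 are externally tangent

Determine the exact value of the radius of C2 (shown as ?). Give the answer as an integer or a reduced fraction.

21/2

1. [ext C1·C2]  r_C2² + 26r_C2 − 1533/4 = 0  ⇒  r_C2 = 21/2 (r>0 drops 1)
2. [ext C2·C3]  r_C2² + 6r_C2 − 693/4 = 0  ⇒  r_C2 = 21/2 (r>0 drops 1)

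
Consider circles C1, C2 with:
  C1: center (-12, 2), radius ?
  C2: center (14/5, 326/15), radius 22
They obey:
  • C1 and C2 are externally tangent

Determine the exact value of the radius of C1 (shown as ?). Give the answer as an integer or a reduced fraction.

8/3

1. [ext C1·C2]  r_C1² + 44r_C1 − 1120/9 = 0  ⇒  r_C1 = 8/3 (r>0 drops 1)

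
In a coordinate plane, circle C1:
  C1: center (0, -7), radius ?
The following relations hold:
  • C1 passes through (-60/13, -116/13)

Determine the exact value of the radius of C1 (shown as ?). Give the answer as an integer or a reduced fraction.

5

1. [C1∋P]  r_C1² − 25 = 0  ⇒  r_C1 = 5 (r>0 drops 1)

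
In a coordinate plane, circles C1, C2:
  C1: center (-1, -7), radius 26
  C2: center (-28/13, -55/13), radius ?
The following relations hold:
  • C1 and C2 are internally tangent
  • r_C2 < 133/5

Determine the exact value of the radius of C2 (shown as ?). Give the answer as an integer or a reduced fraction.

1. [int C1,C2]  r_C2² − 52r_C2 + 667 = 0  ⇒  r_C2 = 23 or 29
2. given r_C2 < 133/5: keep 23

23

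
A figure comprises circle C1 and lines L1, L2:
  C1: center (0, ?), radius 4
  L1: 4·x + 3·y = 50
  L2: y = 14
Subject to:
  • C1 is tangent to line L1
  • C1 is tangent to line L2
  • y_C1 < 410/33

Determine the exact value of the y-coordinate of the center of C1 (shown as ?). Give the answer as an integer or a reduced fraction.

10

1. [C1‖L1]  y_C1² − (100/3)y_C1 + 700/3 = 0  ⇒  y_C1 = 10 or 70/3
2. [C1‖L2]  y_C1² − 28y_C1 + 180 = 0  ⇒  y_C1 = 10 or 18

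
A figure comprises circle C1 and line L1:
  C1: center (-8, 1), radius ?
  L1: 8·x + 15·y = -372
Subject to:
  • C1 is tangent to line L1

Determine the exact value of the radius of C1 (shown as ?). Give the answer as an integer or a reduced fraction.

1. [C1‖L1]  r_C1² − 361 = 0  ⇒  r_C1 = 19 (r>0 drops 1)

19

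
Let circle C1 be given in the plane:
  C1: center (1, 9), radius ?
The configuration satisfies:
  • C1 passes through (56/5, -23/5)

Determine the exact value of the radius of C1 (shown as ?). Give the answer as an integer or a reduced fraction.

17

1. [C1∋P]  r_C1² − 289 = 0  ⇒  r_C1 = 17 (r>0 drops 1)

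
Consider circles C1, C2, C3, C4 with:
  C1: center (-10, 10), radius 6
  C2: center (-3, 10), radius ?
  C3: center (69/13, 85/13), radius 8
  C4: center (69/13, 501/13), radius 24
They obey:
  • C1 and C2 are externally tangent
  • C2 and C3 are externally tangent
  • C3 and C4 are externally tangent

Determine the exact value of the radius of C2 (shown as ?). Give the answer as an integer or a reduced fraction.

1. [ext C1·C2]  r_C2² + 12r_C2 − 13 = 0  ⇒  r_C2 = 1 (r>0 drops 1)
2. [ext C2·C3]  r_C2² + 16r_C2 − 17 = 0  ⇒  r_C2 = 1 (r>0 drops 1)

1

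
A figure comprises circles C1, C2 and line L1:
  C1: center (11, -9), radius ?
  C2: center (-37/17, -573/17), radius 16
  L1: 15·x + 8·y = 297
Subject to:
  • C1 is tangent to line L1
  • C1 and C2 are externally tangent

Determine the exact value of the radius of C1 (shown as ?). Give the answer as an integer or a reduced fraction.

1. [C1‖L1]  r_C1² − 144 = 0  ⇒  r_C1 = 12 (r>0 drops 1)
2. [ext C1·C2]  r_C1² + 32r_C1 − 528 = 0  ⇒  r_C1 = 12 (r>0 drops 1)

12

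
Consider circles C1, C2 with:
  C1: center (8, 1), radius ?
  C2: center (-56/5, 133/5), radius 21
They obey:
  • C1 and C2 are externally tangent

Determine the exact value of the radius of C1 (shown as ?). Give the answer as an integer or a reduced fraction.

11

1. [ext C1·C2]  r_C1² + 42r_C1 − 583 = 0  ⇒  r_C1 = 11 (r>0 drops 1)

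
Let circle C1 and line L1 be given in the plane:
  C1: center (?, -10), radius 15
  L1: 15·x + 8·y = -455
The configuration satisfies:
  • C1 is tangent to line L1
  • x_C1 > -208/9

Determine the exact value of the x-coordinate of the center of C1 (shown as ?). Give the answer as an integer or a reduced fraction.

1. [C1‖L1]  x_C1² + 50x_C1 + 336 = 0  ⇒  x_C1 = -42 or -8
2. given x_C1 > -208/9: keep -8

-8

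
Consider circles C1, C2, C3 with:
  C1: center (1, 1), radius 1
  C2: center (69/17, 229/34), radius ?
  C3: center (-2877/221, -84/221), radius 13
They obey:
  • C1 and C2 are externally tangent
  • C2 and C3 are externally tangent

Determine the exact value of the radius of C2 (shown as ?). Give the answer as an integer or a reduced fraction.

1. [ext C1·C2]  r_C2² + 2r_C2 − 165/4 = 0  ⇒  r_C2 = 11/2 (r>0 drops 1)
2. [ext C2·C3]  r_C2² + 26r_C2 − 693/4 = 0  ⇒  r_C2 = 11/2 (r>0 drops 1)

11/2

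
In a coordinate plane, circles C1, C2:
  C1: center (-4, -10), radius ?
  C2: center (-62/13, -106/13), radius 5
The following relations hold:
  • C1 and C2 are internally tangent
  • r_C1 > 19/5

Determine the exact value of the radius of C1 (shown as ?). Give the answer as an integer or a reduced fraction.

7

1. [int C1,C2]  r_C1² − 10r_C1 + 21 = 0  ⇒  r_C1 = 3 or 7
2. given r_C1 > 19/5: keep 7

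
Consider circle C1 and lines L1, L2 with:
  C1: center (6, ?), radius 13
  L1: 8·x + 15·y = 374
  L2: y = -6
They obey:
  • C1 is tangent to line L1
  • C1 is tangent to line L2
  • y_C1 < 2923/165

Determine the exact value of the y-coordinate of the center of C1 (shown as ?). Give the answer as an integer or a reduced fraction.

7

1. [C1‖L1]  y_C1² − (652/15)y_C1 + 3829/15 = 0  ⇒  y_C1 = 7 or 547/15
2. [C1‖L2]  y_C1² + 12y_C1 − 133 = 0  ⇒  y_C1 = -19 or 7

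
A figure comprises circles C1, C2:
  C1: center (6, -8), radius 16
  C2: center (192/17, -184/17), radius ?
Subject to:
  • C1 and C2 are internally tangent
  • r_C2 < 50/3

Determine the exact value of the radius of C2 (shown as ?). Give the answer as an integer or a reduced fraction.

1. [int C1,C2]  r_C2² − 32r_C2 + 220 = 0  ⇒  r_C2 = 10 or 22
2. given r_C2 < 50/3: keep 10

10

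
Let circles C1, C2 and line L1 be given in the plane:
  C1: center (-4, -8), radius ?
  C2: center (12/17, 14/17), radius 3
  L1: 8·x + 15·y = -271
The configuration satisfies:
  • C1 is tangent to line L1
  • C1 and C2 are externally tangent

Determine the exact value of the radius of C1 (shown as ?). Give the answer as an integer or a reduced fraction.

1. [C1‖L1]  r_C1² − 49 = 0  ⇒  r_C1 = 7 (r>0 drops 1)
2. [ext C1·C2]  r_C1² + 6r_C1 − 91 = 0  ⇒  r_C1 = 7 (r>0 drops 1)

7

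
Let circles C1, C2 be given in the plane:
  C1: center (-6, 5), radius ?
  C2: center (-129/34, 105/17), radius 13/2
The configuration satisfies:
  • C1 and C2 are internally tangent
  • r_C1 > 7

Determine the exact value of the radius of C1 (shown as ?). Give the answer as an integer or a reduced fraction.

9

1. [int C1,C2]  r_C1² − 13r_C1 + 36 = 0  ⇒  r_C1 = 4 or 9
2. given r_C1 > 7: keep 9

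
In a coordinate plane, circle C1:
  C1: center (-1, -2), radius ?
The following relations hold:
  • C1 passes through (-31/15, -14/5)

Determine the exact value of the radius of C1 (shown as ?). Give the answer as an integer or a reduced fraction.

1. [C1∋P]  r_C1² − 16/9 = 0  ⇒  r_C1 = 4/3 (r>0 drops 1)

4/3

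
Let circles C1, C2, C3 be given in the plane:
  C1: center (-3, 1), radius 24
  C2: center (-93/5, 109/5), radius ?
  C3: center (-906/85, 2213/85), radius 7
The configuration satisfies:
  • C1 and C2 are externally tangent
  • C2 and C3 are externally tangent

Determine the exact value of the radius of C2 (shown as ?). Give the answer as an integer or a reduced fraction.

1. [ext C1·C2]  r_C2² + 48r_C2 − 100 = 0  ⇒  r_C2 = 2 (r>0 drops 1)
2. [ext C2·C3]  r_C2² + 14r_C2 − 32 = 0  ⇒  r_C2 = 2 (r>0 drops 1)

2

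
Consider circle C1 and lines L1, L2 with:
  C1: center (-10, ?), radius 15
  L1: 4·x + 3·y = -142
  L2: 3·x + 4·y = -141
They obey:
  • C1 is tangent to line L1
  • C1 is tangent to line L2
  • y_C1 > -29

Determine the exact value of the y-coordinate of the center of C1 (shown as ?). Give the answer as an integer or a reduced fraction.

-9

1. [C1‖L1]  y_C1² + 68y_C1 + 531 = 0  ⇒  y_C1 = -59 or -9
2. [C1‖L2]  y_C1² + (111/2)y_C1 + 837/2 = 0  ⇒  y_C1 = -93/2 or -9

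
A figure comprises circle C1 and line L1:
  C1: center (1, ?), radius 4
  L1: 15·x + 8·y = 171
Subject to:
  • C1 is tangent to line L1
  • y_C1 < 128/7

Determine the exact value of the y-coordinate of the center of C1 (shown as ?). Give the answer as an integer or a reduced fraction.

1. [C1‖L1]  y_C1² − 39y_C1 + 308 = 0  ⇒  y_C1 = 11 or 28
2. given y_C1 < 128/7: keep 11

11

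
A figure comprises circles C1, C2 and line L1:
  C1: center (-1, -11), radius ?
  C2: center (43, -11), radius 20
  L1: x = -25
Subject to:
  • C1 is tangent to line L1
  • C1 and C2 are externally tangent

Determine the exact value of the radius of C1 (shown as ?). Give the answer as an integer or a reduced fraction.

1. [C1‖L1]  r_C1² − 576 = 0  ⇒  r_C1 = 24 (r>0 drops 1)
2. [ext C1·C2]  r_C1² + 40r_C1 − 1536 = 0  ⇒  r_C1 = 24 (r>0 drops 1)

24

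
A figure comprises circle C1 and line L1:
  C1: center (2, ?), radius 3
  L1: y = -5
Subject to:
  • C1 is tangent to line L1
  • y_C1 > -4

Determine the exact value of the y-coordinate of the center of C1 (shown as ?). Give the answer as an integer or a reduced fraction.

-2

1. [C1‖L1]  y_C1² + 10y_C1 + 16 = 0  ⇒  y_C1 = -8 or -2
2. given y_C1 > -4: keep -2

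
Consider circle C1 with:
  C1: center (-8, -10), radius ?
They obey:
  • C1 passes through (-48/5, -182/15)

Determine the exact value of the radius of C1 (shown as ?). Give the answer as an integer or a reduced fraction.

8/3

1. [C1∋P]  r_C1² − 64/9 = 0  ⇒  r_C1 = 8/3 (r>0 drops 1)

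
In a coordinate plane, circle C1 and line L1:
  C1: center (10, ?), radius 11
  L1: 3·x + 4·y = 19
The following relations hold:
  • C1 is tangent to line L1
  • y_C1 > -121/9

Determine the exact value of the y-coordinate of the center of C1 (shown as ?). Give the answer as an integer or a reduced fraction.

11

1. [C1‖L1]  y_C1² + (11/2)y_C1 − 363/2 = 0  ⇒  y_C1 = -33/2 or 11
2. given y_C1 > -121/9: keep 11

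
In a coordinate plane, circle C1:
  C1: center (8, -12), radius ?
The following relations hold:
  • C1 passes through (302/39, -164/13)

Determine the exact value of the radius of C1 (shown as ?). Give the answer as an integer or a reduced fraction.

1. [C1∋P]  r_C1² − 4/9 = 0  ⇒  r_C1 = 2/3 (r>0 drops 1)

2/3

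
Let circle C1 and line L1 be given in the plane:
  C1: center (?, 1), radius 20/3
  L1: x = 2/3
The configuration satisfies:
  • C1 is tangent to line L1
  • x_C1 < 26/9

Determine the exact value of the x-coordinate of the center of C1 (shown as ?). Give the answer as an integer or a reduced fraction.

1. [C1‖L1]  x_C1² − (4/3)x_C1 − 44 = 0  ⇒  x_C1 = -6 or 22/3
2. given x_C1 < 26/9: keep -6

-6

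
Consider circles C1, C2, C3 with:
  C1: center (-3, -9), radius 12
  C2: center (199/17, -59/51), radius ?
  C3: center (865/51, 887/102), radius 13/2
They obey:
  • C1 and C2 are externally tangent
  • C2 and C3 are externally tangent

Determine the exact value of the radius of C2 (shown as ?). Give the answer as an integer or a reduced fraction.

14/3

1. [ext C1·C2]  r_C2² + 24r_C2 − 1204/9 = 0  ⇒  r_C2 = 14/3 (r>0 drops 1)
2. [ext C2·C3]  r_C2² + 13r_C2 − 742/9 = 0  ⇒  r_C2 = 14/3 (r>0 drops 1)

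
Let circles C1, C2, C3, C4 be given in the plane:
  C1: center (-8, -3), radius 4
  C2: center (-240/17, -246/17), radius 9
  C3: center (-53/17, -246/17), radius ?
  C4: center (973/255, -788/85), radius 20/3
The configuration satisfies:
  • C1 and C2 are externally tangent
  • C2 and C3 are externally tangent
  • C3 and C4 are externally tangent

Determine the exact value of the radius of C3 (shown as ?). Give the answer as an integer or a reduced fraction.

2

1. [ext C2·C3]  r_C3² + 18r_C3 − 40 = 0  ⇒  r_C3 = 2 (r>0 drops 1)
2. [ext C3·C4]  r_C3² + (40/3)r_C3 − 92/3 = 0  ⇒  r_C3 = 2 (r>0 drops 1)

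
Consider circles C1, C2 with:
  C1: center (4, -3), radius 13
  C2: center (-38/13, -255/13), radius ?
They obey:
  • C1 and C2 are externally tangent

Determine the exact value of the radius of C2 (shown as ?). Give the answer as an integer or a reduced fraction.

5

1. [ext C1·C2]  r_C2² + 26r_C2 − 155 = 0  ⇒  r_C2 = 5 (r>0 drops 1)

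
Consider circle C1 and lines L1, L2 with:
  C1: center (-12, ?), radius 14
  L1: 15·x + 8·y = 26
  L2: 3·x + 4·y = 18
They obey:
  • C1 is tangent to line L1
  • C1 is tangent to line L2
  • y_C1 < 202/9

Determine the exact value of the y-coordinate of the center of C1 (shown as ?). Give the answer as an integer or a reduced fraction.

-4

1. [C1‖L1]  y_C1² − (103/2)y_C1 − 222 = 0  ⇒  y_C1 = -4 or 111/2
2. [C1‖L2]  y_C1² − 27y_C1 − 124 = 0  ⇒  y_C1 = -4 or 31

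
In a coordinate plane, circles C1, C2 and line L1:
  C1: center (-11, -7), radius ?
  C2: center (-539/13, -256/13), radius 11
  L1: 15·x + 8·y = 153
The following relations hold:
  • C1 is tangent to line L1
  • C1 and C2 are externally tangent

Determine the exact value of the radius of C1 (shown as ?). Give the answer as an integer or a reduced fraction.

22

1. [C1‖L1]  r_C1² − 484 = 0  ⇒  r_C1 = 22 (r>0 drops 1)
2. [ext C1·C2]  r_C1² + 22r_C1 − 968 = 0  ⇒  r_C1 = 22 (r>0 drops 1)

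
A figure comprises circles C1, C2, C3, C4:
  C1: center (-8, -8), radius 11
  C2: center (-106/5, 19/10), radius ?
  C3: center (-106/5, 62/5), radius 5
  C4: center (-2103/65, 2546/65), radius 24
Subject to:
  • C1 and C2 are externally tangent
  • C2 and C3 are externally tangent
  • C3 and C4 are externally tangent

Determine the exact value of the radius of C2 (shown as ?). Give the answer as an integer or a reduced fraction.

11/2

1. [ext C1·C2]  r_C2² + 22r_C2 − 605/4 = 0  ⇒  r_C2 = 11/2 (r>0 drops 1)
2. [ext C2·C3]  r_C2² + 10r_C2 − 341/4 = 0  ⇒  r_C2 = 11/2 (r>0 drops 1)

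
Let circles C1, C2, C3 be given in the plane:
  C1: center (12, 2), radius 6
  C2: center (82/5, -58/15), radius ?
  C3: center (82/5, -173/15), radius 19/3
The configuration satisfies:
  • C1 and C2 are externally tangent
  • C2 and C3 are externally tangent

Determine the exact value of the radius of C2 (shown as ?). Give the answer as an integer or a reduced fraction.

4/3

1. [ext C1·C2]  r_C2² + 12r_C2 − 160/9 = 0  ⇒  r_C2 = 4/3 (r>0 drops 1)
2. [ext C2·C3]  r_C2² + (38/3)r_C2 − 56/3 = 0  ⇒  r_C2 = 4/3 (r>0 drops 1)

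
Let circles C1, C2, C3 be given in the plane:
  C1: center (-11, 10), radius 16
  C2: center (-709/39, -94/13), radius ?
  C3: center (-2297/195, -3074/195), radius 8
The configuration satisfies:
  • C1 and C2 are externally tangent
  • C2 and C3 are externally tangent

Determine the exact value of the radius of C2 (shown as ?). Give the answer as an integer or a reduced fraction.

1. [ext C1·C2]  r_C2² + 32r_C2 − 832/9 = 0  ⇒  r_C2 = 8/3 (r>0 drops 1)
2. [ext C2·C3]  r_C2² + 16r_C2 − 448/9 = 0  ⇒  r_C2 = 8/3 (r>0 drops 1)

8/3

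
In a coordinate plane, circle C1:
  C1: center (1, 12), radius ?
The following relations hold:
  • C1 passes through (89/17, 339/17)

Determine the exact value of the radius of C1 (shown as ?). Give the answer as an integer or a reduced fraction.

1. [C1∋P]  r_C1² − 81 = 0  ⇒  r_C1 = 9 (r>0 drops 1)

9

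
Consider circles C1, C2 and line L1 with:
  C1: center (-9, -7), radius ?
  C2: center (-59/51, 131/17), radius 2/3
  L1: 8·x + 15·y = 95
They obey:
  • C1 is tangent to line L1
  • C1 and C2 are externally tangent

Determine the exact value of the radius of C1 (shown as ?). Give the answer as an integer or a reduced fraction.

1. [C1‖L1]  r_C1² − 256 = 0  ⇒  r_C1 = 16 (r>0 drops 1)
2. [ext C1·C2]  r_C1² + (4/3)r_C1 − 832/3 = 0  ⇒  r_C1 = 16 (r>0 drops 1)

16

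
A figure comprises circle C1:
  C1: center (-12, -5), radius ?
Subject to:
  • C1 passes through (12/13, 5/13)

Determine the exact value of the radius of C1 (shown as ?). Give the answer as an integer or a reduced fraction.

1. [C1∋P]  r_C1² − 196 = 0  ⇒  r_C1 = 14 (r>0 drops 1)

14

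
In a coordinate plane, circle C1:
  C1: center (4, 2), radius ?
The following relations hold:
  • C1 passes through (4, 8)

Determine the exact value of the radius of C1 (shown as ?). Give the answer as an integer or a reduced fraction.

6

1. [C1∋P]  r_C1² − 36 = 0  ⇒  r_C1 = 6 (r>0 drops 1)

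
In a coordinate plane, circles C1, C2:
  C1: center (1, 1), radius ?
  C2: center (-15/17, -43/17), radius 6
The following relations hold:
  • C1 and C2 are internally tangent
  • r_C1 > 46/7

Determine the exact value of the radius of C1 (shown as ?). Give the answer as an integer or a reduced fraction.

10

1. [int C1,C2]  r_C1² − 12r_C1 + 20 = 0  ⇒  r_C1 = 2 or 10
2. given r_C1 > 46/7: keep 10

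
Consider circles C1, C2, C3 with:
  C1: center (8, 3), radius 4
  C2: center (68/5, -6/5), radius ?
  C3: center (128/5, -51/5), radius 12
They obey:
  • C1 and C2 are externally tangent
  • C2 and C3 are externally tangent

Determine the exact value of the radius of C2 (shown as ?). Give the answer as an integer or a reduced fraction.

1. [ext C1·C2]  r_C2² + 8r_C2 − 33 = 0  ⇒  r_C2 = 3 (r>0 drops 1)
2. [ext C2·C3]  r_C2² + 24r_C2 − 81 = 0  ⇒  r_C2 = 3 (r>0 drops 1)

3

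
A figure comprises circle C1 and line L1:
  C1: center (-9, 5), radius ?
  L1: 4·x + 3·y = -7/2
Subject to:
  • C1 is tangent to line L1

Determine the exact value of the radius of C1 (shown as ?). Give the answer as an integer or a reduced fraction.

1. [C1‖L1]  r_C1² − 49/4 = 0  ⇒  r_C1 = 7/2 (r>0 drops 1)

7/2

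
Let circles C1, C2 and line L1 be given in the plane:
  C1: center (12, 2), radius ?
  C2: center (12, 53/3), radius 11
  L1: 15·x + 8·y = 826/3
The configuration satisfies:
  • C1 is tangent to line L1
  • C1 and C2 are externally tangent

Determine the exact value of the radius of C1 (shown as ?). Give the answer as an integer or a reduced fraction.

1. [C1‖L1]  r_C1² − 196/9 = 0  ⇒  r_C1 = 14/3 (r>0 drops 1)
2. [ext C1·C2]  r_C1² + 22r_C1 − 1120/9 = 0  ⇒  r_C1 = 14/3 (r>0 drops 1)

14/3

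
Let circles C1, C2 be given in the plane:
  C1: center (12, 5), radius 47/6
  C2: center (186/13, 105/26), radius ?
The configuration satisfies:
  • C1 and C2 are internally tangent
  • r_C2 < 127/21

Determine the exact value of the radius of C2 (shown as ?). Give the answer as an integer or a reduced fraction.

1. [int C1,C2]  r_C2² − (47/3)r_C2 + 496/9 = 0  ⇒  r_C2 = 16/3 or 31/3
2. given r_C2 < 127/21: keep 16/3

16/3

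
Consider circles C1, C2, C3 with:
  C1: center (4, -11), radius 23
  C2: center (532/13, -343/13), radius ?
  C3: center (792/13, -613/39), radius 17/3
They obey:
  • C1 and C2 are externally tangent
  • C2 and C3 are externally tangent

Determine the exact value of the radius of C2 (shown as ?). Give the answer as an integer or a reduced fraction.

17

1. [ext C1·C2]  r_C2² + 46r_C2 − 1071 = 0  ⇒  r_C2 = 17 (r>0 drops 1)
2. [ext C2·C3]  r_C2² + (34/3)r_C2 − 1445/3 = 0  ⇒  r_C2 = 17 (r>0 drops 1)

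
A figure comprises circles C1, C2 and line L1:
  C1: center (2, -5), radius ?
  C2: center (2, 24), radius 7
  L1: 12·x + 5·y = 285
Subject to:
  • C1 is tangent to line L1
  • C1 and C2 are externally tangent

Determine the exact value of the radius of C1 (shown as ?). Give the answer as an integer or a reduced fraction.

1. [C1‖L1]  r_C1² − 484 = 0  ⇒  r_C1 = 22 (r>0 drops 1)
2. [ext C1·C2]  r_C1² + 14r_C1 − 792 = 0  ⇒  r_C1 = 22 (r>0 drops 1)

22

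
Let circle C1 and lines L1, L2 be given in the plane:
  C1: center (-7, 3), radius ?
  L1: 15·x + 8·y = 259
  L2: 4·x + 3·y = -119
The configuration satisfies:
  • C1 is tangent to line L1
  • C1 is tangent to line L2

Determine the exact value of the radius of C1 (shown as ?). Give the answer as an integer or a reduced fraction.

1. [C1‖L1]  r_C1² − 400 = 0  ⇒  r_C1 = 20 (r>0 drops 1)
2. [C1‖L2]  r_C1² − 400 = 0  ⇒  r_C1 = 20 (r>0 drops 1)

20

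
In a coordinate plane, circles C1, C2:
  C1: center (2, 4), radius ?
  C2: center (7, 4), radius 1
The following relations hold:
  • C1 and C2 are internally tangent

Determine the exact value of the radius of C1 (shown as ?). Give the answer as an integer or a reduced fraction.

6

1. [int C1,C2]  r_C1² − 2r_C1 − 24 = 0  ⇒  r_C1 = 6 (r>0 drops 1)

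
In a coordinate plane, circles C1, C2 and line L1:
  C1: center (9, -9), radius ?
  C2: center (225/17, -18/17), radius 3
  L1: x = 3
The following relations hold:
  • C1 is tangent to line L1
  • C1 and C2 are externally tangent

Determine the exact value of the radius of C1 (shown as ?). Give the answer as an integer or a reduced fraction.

1. [C1‖L1]  r_C1² − 36 = 0  ⇒  r_C1 = 6 (r>0 drops 1)
2. [ext C1·C2]  r_C1² + 6r_C1 − 72 = 0  ⇒  r_C1 = 6 (r>0 drops 1)

6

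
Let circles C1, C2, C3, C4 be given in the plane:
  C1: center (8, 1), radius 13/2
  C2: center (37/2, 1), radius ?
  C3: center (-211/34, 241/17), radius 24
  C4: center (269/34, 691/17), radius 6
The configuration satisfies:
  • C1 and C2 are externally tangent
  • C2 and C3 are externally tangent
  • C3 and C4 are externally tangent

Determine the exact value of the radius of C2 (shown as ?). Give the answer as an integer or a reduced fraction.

4

1. [ext C1·C2]  r_C2² + 13r_C2 − 68 = 0  ⇒  r_C2 = 4 (r>0 drops 1)
2. [ext C2·C3]  r_C2² + 48r_C2 − 208 = 0  ⇒  r_C2 = 4 (r>0 drops 1)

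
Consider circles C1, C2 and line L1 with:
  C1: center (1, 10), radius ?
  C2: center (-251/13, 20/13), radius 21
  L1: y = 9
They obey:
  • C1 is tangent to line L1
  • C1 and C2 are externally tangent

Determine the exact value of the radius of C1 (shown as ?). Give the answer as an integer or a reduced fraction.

1

1. [C1‖L1]  r_C1² − 1 = 0  ⇒  r_C1 = 1 (r>0 drops 1)
2. [ext C1·C2]  r_C1² + 42r_C1 − 43 = 0  ⇒  r_C1 = 1 (r>0 drops 1)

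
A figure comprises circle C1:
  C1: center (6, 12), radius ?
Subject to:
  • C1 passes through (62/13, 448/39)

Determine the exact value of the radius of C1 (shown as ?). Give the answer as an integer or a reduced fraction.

1. [C1∋P]  r_C1² − 16/9 = 0  ⇒  r_C1 = 4/3 (r>0 drops 1)

4/3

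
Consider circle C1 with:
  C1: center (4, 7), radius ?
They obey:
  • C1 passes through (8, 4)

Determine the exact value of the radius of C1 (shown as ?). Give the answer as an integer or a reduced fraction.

5

1. [C1∋P]  r_C1² − 25 = 0  ⇒  r_C1 = 5 (r>0 drops 1)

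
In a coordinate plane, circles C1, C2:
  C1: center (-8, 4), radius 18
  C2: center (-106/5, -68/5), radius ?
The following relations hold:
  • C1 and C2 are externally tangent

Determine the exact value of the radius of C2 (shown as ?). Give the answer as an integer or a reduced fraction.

1. [ext C1·C2]  r_C2² + 36r_C2 − 160 = 0  ⇒  r_C2 = 4 (r>0 drops 1)

4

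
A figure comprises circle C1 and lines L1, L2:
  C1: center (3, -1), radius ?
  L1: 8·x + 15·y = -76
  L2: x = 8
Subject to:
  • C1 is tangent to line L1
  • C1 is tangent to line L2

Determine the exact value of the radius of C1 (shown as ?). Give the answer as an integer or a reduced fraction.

5

1. [C1‖L1]  r_C1² − 25 = 0  ⇒  r_C1 = 5 (r>0 drops 1)
2. [C1‖L2]  r_C1² − 25 = 0  ⇒  r_C1 = 5 (r>0 drops 1)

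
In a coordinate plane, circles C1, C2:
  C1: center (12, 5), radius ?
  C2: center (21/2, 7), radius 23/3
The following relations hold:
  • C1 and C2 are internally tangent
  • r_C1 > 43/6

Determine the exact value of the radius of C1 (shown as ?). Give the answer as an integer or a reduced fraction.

61/6

1. [int C1,C2]  r_C1² − (46/3)r_C1 + 1891/36 = 0  ⇒  r_C1 = 31/6 or 61/6
2. given r_C1 > 43/6: keep 61/6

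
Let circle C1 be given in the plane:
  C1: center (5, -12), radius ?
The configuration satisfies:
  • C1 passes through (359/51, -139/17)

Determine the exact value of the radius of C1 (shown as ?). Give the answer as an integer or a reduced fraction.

1. [C1∋P]  r_C1² − 169/9 = 0  ⇒  r_C1 = 13/3 (r>0 drops 1)

13/3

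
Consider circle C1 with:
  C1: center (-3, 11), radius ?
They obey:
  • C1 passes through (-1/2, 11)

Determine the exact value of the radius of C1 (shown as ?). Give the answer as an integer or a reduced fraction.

1. [C1∋P]  r_C1² − 25/4 = 0  ⇒  r_C1 = 5/2 (r>0 drops 1)

5/2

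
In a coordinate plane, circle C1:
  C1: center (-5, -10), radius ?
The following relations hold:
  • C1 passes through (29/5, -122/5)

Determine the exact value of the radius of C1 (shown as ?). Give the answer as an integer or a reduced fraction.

18

1. [C1∋P]  r_C1² − 324 = 0  ⇒  r_C1 = 18 (r>0 drops 1)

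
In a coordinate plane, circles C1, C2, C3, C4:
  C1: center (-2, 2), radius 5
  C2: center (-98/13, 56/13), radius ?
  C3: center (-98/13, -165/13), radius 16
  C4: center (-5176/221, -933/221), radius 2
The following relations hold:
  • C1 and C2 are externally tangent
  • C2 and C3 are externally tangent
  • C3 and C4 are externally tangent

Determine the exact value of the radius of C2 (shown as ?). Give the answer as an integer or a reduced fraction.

1

1. [ext C1·C2]  r_C2² + 10r_C2 − 11 = 0  ⇒  r_C2 = 1 (r>0 drops 1)
2. [ext C2·C3]  r_C2² + 32r_C2 − 33 = 0  ⇒  r_C2 = 1 (r>0 drops 1)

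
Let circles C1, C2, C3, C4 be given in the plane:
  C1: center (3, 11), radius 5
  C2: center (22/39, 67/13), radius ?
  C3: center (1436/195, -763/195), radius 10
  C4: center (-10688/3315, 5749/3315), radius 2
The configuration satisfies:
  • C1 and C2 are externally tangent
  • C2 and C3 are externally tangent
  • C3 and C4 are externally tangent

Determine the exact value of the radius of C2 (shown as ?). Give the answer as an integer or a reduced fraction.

4/3

1. [ext C1·C2]  r_C2² + 10r_C2 − 136/9 = 0  ⇒  r_C2 = 4/3 (r>0 drops 1)
2. [ext C2·C3]  r_C2² + 20r_C2 − 256/9 = 0  ⇒  r_C2 = 4/3 (r>0 drops 1)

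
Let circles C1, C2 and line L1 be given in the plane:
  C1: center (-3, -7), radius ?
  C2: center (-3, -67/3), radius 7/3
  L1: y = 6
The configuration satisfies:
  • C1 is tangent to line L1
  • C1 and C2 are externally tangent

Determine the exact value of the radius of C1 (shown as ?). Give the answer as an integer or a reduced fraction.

1. [C1‖L1]  r_C1² − 169 = 0  ⇒  r_C1 = 13 (r>0 drops 1)
2. [ext C1·C2]  r_C1² + (14/3)r_C1 − 689/3 = 0  ⇒  r_C1 = 13 (r>0 drops 1)

13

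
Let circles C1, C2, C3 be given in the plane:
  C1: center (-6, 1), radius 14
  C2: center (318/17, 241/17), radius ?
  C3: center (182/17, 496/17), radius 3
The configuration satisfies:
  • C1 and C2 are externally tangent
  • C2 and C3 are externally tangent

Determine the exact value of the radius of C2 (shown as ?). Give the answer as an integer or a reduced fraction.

1. [ext C1·C2]  r_C2² + 28r_C2 − 588 = 0  ⇒  r_C2 = 14 (r>0 drops 1)
2. [ext C2·C3]  r_C2² + 6r_C2 − 280 = 0  ⇒  r_C2 = 14 (r>0 drops 1)

14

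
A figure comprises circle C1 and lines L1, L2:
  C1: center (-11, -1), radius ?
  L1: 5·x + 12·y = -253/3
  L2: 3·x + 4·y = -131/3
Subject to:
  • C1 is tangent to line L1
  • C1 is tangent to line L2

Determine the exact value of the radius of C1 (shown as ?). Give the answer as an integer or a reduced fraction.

1. [C1‖L1]  r_C1² − 16/9 = 0  ⇒  r_C1 = 4/3 (r>0 drops 1)
2. [C1‖L2]  r_C1² − 16/9 = 0  ⇒  r_C1 = 4/3 (r>0 drops 1)

4/3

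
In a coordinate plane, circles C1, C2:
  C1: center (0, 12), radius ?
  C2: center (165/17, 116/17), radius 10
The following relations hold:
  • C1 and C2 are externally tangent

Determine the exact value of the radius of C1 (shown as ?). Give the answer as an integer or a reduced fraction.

1

1. [ext C1·C2]  r_C1² + 20r_C1 − 21 = 0  ⇒  r_C1 = 1 (r>0 drops 1)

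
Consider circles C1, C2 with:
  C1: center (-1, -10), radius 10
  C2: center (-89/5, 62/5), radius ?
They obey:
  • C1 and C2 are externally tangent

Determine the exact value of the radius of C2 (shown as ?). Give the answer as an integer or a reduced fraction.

1. [ext C1·C2]  r_C2² + 20r_C2 − 684 = 0  ⇒  r_C2 = 18 (r>0 drops 1)

18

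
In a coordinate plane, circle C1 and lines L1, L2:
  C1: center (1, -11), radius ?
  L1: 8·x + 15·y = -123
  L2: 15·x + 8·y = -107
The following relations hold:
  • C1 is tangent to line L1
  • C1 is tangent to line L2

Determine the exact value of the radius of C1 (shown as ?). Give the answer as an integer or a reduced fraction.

1. [C1‖L1]  r_C1² − 4 = 0  ⇒  r_C1 = 2 (r>0 drops 1)
2. [C1‖L2]  r_C1² − 4 = 0  ⇒  r_C1 = 2 (r>0 drops 1)

2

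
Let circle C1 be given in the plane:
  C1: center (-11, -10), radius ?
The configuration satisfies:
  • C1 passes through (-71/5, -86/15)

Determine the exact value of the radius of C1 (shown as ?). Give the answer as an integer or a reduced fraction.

1. [C1∋P]  r_C1² − 256/9 = 0  ⇒  r_C1 = 16/3 (r>0 drops 1)

16/3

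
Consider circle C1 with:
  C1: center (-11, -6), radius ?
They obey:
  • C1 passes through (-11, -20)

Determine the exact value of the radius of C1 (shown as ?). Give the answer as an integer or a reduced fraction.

1. [C1∋P]  r_C1² − 196 = 0  ⇒  r_C1 = 14 (r>0 drops 1)

14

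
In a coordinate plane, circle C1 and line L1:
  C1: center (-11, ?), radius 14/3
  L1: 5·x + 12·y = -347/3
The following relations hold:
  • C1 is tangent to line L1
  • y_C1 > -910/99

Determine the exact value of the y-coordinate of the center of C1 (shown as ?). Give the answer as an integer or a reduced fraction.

1. [C1‖L1]  y_C1² + (91/9)y_C1 = 0  ⇒  y_C1 = -91/9 or 0
2. given y_C1 > -910/99: keep 0

0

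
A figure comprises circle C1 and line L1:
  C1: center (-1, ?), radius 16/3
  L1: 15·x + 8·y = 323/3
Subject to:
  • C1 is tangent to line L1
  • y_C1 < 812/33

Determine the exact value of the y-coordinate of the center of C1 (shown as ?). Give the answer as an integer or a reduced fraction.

4

1. [C1‖L1]  y_C1² − (92/3)y_C1 + 320/3 = 0  ⇒  y_C1 = 4 or 80/3
2. given y_C1 < 812/33: keep 4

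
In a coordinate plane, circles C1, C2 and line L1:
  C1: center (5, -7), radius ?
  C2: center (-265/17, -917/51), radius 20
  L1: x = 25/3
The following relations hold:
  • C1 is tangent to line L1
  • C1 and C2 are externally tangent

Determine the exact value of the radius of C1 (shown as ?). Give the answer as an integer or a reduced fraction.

1. [C1‖L1]  r_C1² − 100/9 = 0  ⇒  r_C1 = 10/3 (r>0 drops 1)
2. [ext C1·C2]  r_C1² + 40r_C1 − 1300/9 = 0  ⇒  r_C1 = 10/3 (r>0 drops 1)

10/3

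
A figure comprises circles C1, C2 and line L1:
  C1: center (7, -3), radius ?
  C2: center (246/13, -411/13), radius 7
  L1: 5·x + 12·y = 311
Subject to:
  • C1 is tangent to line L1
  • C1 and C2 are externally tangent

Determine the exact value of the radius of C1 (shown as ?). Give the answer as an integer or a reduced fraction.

24

1. [C1‖L1]  r_C1² − 576 = 0  ⇒  r_C1 = 24 (r>0 drops 1)
2. [ext C1·C2]  r_C1² + 14r_C1 − 912 = 0  ⇒  r_C1 = 24 (r>0 drops 1)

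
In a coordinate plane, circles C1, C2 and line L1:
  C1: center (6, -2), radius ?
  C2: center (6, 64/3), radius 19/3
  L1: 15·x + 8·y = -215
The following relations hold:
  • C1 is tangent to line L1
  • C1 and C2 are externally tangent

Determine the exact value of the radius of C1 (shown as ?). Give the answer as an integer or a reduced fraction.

1. [C1‖L1]  r_C1² − 289 = 0  ⇒  r_C1 = 17 (r>0 drops 1)
2. [ext C1·C2]  r_C1² + (38/3)r_C1 − 1513/3 = 0  ⇒  r_C1 = 17 (r>0 drops 1)

17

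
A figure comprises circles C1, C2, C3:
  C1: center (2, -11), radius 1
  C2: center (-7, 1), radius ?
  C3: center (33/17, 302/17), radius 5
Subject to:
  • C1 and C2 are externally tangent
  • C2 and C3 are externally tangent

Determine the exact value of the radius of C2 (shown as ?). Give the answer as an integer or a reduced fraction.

1. [ext C1·C2]  r_C2² + 2r_C2 − 224 = 0  ⇒  r_C2 = 14 (r>0 drops 1)
2. [ext C2·C3]  r_C2² + 10r_C2 − 336 = 0  ⇒  r_C2 = 14 (r>0 drops 1)

14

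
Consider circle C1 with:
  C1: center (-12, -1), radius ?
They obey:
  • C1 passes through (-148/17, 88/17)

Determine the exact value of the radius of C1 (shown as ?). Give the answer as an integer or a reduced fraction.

7

1. [C1∋P]  r_C1² − 49 = 0  ⇒  r_C1 = 7 (r>0 drops 1)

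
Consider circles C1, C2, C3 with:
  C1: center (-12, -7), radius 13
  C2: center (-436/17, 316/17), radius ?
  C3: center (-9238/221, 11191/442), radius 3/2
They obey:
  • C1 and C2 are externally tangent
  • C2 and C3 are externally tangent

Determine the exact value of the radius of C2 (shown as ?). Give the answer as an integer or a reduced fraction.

16

1. [ext C1·C2]  r_C2² + 26r_C2 − 672 = 0  ⇒  r_C2 = 16 (r>0 drops 1)
2. [ext C2·C3]  r_C2² + 3r_C2 − 304 = 0  ⇒  r_C2 = 16 (r>0 drops 1)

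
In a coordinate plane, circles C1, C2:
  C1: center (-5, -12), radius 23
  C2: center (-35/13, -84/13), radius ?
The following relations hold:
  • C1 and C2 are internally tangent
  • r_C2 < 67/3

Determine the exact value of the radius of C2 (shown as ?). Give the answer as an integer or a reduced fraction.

17

1. [int C1,C2]  r_C2² − 46r_C2 + 493 = 0  ⇒  r_C2 = 17 or 29
2. given r_C2 < 67/3: keep 17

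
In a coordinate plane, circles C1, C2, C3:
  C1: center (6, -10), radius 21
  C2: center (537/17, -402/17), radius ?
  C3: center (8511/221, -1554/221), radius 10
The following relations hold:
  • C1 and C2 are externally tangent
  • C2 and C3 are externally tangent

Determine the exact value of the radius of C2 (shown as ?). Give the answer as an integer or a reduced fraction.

8

1. [ext C1·C2]  r_C2² + 42r_C2 − 400 = 0  ⇒  r_C2 = 8 (r>0 drops 1)
2. [ext C2·C3]  r_C2² + 20r_C2 − 224 = 0  ⇒  r_C2 = 8 (r>0 drops 1)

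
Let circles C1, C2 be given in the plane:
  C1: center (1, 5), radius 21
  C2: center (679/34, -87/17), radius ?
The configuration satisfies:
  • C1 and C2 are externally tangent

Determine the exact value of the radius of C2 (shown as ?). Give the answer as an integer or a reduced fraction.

1/2

1. [ext C1·C2]  r_C2² + 42r_C2 − 85/4 = 0  ⇒  r_C2 = 1/2 (r>0 drops 1)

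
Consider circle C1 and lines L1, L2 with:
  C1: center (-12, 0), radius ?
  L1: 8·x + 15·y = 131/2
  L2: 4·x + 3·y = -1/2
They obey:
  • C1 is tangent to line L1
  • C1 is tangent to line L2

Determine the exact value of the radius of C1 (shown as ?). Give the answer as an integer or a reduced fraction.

19/2

1. [C1‖L1]  r_C1² − 361/4 = 0  ⇒  r_C1 = 19/2 (r>0 drops 1)
2. [C1‖L2]  r_C1² − 361/4 = 0  ⇒  r_C1 = 19/2 (r>0 drops 1)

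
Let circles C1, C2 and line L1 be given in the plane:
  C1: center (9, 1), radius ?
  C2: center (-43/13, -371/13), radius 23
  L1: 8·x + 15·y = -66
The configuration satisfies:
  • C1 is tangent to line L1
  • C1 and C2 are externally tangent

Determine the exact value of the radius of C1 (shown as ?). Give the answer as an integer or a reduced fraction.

9

1. [C1‖L1]  r_C1² − 81 = 0  ⇒  r_C1 = 9 (r>0 drops 1)
2. [ext C1·C2]  r_C1² + 46r_C1 − 495 = 0  ⇒  r_C1 = 9 (r>0 drops 1)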